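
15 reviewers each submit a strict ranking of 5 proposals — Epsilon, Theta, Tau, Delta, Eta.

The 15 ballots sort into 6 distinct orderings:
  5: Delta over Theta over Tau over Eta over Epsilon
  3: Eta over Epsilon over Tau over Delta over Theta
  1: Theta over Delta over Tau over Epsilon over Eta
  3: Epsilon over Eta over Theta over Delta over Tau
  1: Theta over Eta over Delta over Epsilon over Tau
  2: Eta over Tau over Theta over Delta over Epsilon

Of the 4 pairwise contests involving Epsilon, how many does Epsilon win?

0

Epsilon against each rival (15 reviewers):
Epsilon vs Theta: Theta wins 9–6.
Epsilon vs Tau: 7 to 8, Tau.
Epsilon vs Delta: Epsilon is ranked higher on 3+3 = 6 ballots, Delta on 9. Delta wins 9–6.
Epsilon vs Eta: Eta wins 11–4.
Epsilon beats no one; loses to Theta, Tau, Delta, Eta — 0 pairwise wins.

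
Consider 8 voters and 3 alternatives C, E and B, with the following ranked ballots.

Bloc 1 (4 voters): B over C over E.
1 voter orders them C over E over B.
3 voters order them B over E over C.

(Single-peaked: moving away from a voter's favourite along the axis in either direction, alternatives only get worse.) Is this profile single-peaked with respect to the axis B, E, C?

Axis positions: B=1, E=2, C=3.
Bloc 1: ranking walks positions 1-3-2; C is ranked above E even though E lies between C and the peak B on the axis — preferences dip and rise again. Not single-peaked.
Bloc 2 (peak C at position 3): ranking walks positions 3-2-1, expanding outward from the peak — single-peaked.
Bloc 3 (peak B at position 1): ranking walks positions 1-2-3, expanding outward from the peak — single-peaked.
Bloc 1 violates single-peakedness, so the profile is not single-peaked on this axis.

no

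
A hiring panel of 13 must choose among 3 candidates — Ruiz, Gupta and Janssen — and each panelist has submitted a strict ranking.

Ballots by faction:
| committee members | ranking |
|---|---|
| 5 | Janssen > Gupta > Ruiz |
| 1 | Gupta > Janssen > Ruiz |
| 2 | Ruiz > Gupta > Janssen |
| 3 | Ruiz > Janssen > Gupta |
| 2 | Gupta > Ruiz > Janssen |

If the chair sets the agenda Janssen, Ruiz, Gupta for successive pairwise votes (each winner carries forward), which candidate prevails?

Gupta

Round 1: Janssen vs Ruiz — 6–7, Ruiz advances.
Round 2: Ruiz vs Gupta — 5–8, Gupta advances.
Gupta survives the agenda.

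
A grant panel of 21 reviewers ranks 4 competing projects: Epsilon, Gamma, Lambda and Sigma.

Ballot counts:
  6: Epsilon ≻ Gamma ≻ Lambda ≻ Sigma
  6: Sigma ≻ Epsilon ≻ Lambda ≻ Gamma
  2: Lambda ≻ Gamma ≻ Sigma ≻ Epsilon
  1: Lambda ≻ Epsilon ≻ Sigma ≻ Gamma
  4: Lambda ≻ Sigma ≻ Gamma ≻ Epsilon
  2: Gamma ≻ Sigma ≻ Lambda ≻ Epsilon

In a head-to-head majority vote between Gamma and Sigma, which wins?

Sigma

Ballots ranking Gamma above Sigma: 6 + 2 + 2 = 10.
Ballots ranking Sigma above Gamma: 21 − 10 = 11.
Sigma wins the head-to-head 11–10.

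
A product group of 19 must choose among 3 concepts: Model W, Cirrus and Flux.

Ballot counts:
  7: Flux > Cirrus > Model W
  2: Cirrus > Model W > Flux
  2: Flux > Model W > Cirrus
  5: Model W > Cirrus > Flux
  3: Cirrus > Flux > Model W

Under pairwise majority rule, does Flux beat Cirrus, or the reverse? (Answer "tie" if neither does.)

Ballots ranking Flux above Cirrus: 7 + 2 = 9.
Ballots ranking Cirrus above Flux: 19 − 9 = 10.
Cirrus wins the head-to-head 10–9.

Cirrus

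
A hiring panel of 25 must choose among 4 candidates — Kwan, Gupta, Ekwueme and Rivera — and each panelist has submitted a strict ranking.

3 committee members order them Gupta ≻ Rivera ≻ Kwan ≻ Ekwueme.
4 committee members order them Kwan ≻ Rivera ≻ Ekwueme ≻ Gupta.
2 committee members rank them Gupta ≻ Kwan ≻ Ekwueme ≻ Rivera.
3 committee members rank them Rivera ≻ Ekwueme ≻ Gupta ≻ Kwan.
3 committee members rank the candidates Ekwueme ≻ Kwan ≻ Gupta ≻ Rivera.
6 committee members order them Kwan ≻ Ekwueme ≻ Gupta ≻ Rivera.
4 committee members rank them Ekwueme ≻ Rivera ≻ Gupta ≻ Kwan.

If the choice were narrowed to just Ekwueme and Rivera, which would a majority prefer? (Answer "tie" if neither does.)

Ekwueme

Ballots ranking Ekwueme above Rivera: 2 + 3 + 6 + 4 = 15.
Ballots ranking Rivera above Ekwueme: 25 − 15 = 10.
Ekwueme wins the head-to-head 15–10.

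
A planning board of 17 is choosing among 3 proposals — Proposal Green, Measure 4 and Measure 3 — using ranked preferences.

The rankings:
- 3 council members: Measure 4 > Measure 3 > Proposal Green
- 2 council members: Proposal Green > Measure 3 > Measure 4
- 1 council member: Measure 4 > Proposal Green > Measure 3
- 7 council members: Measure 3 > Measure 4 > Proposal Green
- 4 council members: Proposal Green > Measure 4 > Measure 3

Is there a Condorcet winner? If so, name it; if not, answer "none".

Pairwise majorities:
Proposal Green vs Measure 4: Measure 4 wins 11–6.
Proposal Green vs Measure 3: 2+1+4 = 7 for Proposal Green, 10 for Measure 3 — Measure 3 by 10–7.
Measure 4 vs Measure 3: Measure 3 wins 9–8.
Measure 3 beats each of Proposal Green, Measure 4 — Measure 3 is the Condorcet winner.

Measure 3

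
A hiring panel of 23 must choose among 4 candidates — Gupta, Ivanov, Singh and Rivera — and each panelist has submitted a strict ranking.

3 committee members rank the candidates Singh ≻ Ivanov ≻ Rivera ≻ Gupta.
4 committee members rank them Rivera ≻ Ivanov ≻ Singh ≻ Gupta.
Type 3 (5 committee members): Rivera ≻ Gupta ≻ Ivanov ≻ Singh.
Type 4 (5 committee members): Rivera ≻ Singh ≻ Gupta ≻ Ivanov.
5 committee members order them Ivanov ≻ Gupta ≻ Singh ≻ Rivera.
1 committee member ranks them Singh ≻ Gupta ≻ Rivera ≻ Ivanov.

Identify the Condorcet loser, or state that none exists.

Head-to-head results (23 committee members):
Gupta vs Ivanov: 11 to 12, Ivanov.
Gupta vs Singh: 10 to 13, Singh.
Gupta vs Rivera: Rivera, 17–6.
Ivanov vs Singh: Ivanov, 14–9.
Ivanov vs Rivera: Ivanov preferred on 3+5 = 8 ballots; Rivera wins 15–8.
Singh vs Rivera: Rivera wins 14–9.
Gupta loses to every other candidate — it is the Condorcet loser.

Gupta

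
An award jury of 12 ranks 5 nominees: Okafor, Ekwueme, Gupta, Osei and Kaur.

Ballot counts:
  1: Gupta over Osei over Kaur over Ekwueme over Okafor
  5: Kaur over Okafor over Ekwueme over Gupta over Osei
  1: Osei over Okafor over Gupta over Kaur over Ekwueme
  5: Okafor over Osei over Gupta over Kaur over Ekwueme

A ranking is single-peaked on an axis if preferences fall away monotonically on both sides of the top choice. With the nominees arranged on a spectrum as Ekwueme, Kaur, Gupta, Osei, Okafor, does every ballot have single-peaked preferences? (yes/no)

Axis positions: Ekwueme=1, Kaur=2, Gupta=3, Osei=4, Okafor=5.
Ballot type 1 (peak Gupta at position 3): ranking walks positions 3-4-2-1-5, expanding outward from the peak — single-peaked.
Ballot type 2: ranking walks positions 2-5-1-3-4; Okafor is ranked above Gupta even though Gupta lies between Okafor and the peak Kaur on the axis — preferences dip and rise again. Not single-peaked.
Ballot type 3 (peak Osei at position 4): ranking walks positions 4-5-3-2-1, expanding outward from the peak — single-peaked.
Ballot type 4 (peak Okafor at position 5): ranking walks positions 5-4-3-2-1, expanding outward from the peak — single-peaked.
Ballot type 2 violates single-peakedness, so the profile is not single-peaked on this axis.

no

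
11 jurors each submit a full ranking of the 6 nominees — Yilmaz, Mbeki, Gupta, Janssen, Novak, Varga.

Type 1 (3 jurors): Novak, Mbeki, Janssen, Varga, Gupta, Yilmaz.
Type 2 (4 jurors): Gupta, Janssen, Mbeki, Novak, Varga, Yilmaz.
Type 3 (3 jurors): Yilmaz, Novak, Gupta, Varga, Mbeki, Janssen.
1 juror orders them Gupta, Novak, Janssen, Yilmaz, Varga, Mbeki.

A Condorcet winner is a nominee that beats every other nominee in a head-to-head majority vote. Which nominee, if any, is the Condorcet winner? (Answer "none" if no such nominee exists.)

Check each pair by majority over 11 ballots:
Yilmaz vs Mbeki: Yilmaz is ranked higher on 3+1 = 4 ballots, Mbeki on 7. Mbeki wins 7–4.
Yilmaz vs Gupta: Yilmaz preferred on 3 ballots; Gupta wins 8–3.
Yilmaz vs Janssen: Yilmaz preferred on 3 ballots; Janssen wins 8–3.
Yilmaz vs Novak: Yilmaz is ranked higher on 3 ballots, Novak on 8. Novak wins 8–3.
Yilmaz vs Varga: 3+1 = 4 for Yilmaz, 7 for Varga — Varga by 7–4.
Mbeki vs Gupta: Mbeki preferred on 3 ballots; Gupta wins 8–3.
Mbeki vs Janssen: 3+3 = 6 for Mbeki, 5 for Janssen — Mbeki by 6–5.
Mbeki vs Novak: Mbeki preferred on 4 ballots; Novak wins 7–4.
Mbeki vs Varga: Mbeki preferred on 3+4 = 7 ballots; Mbeki wins 7–4.
Gupta vs Janssen: Gupta is ranked higher on 4+3+1 = 8 ballots, Janssen on 3. Gupta wins 8–3.
Gupta vs Novak: 5 to 6, Novak.
Gupta vs Varga: Gupta preferred on 4+3+1 = 8 ballots; Gupta wins 8–3.
Janssen vs Novak: Janssen preferred on 4 ballots; Novak wins 7–4.
Janssen vs Varga: 8 to 3, Janssen.
Novak vs Varga: 3+4+3+1 = 11 for Novak, 0 for Varga — Novak by 11–0.
Only Novak has no losses; Novak is the Condorcet winner.

Novak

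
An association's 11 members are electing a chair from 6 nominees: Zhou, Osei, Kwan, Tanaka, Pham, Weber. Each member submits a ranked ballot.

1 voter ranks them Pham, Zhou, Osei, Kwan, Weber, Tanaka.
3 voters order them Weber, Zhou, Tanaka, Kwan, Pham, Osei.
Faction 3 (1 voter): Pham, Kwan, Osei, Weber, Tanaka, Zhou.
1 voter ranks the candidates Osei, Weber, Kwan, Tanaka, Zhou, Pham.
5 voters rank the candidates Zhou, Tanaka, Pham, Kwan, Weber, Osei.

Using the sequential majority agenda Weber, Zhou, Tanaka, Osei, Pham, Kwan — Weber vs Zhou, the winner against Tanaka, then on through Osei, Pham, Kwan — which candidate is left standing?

Round 1: Weber vs Zhou — 5–6, Zhou advances.
Round 2: Zhou vs Tanaka — 9–2, Zhou advances.
Round 3: Zhou vs Osei — 9–2, Zhou advances.
Round 4: Zhou vs Pham — 9–2, Zhou advances.
Round 5: Zhou vs Kwan — 9–2, Zhou advances.
Zhou survives the agenda.

Zhou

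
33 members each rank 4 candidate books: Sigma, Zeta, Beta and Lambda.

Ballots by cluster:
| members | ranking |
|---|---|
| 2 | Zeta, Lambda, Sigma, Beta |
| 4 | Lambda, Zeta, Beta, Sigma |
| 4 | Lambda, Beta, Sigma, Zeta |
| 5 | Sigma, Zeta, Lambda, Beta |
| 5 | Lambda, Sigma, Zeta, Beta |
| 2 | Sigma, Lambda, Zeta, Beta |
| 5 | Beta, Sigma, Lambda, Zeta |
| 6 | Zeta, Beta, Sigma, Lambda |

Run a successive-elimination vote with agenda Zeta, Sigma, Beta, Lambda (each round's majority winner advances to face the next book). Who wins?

Round 1: Zeta vs Sigma — 12–21, Sigma advances.
Round 2: Sigma vs Beta — 14–19, Beta advances.
Round 3: Beta vs Lambda — 11–22, Lambda advances.
The agenda winner is Lambda.

Lambda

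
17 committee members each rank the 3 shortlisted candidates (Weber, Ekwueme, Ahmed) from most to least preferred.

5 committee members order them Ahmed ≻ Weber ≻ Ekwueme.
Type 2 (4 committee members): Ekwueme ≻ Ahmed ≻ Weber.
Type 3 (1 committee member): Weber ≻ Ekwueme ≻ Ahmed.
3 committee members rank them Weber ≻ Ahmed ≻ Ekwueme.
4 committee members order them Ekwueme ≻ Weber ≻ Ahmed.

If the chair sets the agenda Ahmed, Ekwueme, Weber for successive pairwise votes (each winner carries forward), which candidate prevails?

Round 1: Ahmed vs Ekwueme — 8–9, Ekwueme advances.
Round 2: Ekwueme vs Weber — 8–9, Weber advances.
The agenda winner is Weber.

Weber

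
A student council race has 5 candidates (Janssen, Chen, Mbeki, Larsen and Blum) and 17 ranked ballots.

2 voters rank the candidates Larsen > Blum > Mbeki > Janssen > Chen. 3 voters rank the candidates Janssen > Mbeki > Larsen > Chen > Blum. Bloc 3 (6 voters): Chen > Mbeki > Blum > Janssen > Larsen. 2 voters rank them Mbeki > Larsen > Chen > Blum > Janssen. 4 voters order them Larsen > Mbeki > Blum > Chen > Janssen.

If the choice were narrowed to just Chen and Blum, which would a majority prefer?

Chen

Ballots ranking Chen above Blum: 3 + 6 + 2 = 11.
Ballots ranking Blum above Chen: 17 − 11 = 6.
Chen wins the head-to-head 11–6.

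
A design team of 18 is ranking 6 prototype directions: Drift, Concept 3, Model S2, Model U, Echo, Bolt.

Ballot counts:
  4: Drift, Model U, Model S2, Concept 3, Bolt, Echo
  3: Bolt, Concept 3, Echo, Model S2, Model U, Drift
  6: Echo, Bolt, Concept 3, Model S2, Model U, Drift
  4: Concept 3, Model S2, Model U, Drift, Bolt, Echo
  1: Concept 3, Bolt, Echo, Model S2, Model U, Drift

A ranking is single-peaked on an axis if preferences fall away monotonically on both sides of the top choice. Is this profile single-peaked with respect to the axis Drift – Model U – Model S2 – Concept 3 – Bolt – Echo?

yes

Axis positions: Drift=1, Model U=2, Model S2=3, Concept 3=4, Bolt=5, Echo=6.
Type 1 (peak Drift at position 1): ranking walks positions 1-2-3-4-5-6, expanding outward from the peak — single-peaked.
Type 2 (peak Bolt at position 5): ranking walks positions 5-4-6-3-2-1, expanding outward from the peak — single-peaked.
Type 3 (peak Echo at position 6): ranking walks positions 6-5-4-3-2-1, expanding outward from the peak — single-peaked.
Type 4 (peak Concept 3 at position 4): ranking walks positions 4-3-2-1-5-6, expanding outward from the peak — single-peaked.
Type 5 (peak Concept 3 at position 4): ranking walks positions 4-5-6-3-2-1, expanding outward from the peak — single-peaked.
Every ranking is single-peaked on this axis.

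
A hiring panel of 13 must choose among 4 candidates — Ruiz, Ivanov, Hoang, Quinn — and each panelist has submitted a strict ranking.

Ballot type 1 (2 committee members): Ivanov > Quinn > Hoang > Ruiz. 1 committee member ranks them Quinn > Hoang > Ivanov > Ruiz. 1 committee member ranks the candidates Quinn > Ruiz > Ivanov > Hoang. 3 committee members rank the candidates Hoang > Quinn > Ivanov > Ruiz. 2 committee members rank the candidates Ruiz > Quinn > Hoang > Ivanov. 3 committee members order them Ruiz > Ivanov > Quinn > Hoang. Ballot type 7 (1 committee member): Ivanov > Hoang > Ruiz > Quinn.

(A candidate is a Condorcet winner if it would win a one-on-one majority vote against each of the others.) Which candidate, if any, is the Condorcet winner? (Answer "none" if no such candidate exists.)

Check each pair by majority over 13 ballots:
Ruiz vs Ivanov: 1+2+3 = 6 for Ruiz, 7 for Ivanov — Ivanov by 7–6.
Ruiz vs Hoang: 1+2+3 = 6 for Ruiz, 7 for Hoang — Hoang by 7–6.
Ruiz vs Quinn: 2+3+1 = 6 for Ruiz, 7 for Quinn — Quinn by 7–6.
Ivanov vs Hoang: 2+1+3+1 = 7 for Ivanov, 6 for Hoang — Ivanov by 7–6.
Ivanov vs Quinn: Ivanov is ranked higher on 2+3+1 = 6 ballots, Quinn on 7. Quinn wins 7–6.
Hoang vs Quinn: 4 to 9, Quinn.
Quinn beats each of Ruiz, Ivanov, Hoang — Quinn is the Condorcet winner.

Quinn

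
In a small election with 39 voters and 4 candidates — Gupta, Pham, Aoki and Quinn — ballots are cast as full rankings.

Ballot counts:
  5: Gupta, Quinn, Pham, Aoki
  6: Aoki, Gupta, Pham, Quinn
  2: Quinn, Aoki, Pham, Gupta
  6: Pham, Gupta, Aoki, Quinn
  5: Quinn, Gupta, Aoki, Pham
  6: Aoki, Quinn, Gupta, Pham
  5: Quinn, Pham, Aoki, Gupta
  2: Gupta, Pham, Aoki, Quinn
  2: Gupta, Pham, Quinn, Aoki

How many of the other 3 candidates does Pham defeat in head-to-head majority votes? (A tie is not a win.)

1

Pham against each rival (39 voters):
Pham vs Gupta: Pham preferred on 2+6+5 = 13 ballots; Gupta wins 26–13.
Pham vs Aoki: 5+6+5+2+2 = 20 for Pham, 19 for Aoki — Pham by 20–19.
Pham vs Quinn: Quinn, 23–16.
Pham beats Aoki; loses to Gupta, Quinn — 1 pairwise win.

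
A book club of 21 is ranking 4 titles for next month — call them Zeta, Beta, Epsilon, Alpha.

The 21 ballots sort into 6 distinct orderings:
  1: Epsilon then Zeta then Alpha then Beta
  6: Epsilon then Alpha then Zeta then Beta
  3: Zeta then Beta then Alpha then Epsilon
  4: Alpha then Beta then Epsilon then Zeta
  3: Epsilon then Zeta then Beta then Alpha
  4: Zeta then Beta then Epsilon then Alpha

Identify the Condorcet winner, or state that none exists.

Pairwise majorities:
Zeta vs Beta: Zeta preferred on 1+6+3+3+4 = 17 ballots; Zeta wins 17–4.
Zeta vs Epsilon: Zeta preferred on 3+4 = 7 ballots; Epsilon wins 14–7.
Zeta vs Alpha: 11 to 10, Zeta.
Beta vs Epsilon: Beta is ranked higher on 3+4+4 = 11 ballots, Epsilon on 10. Beta wins 11–10.
Beta vs Alpha: 3+3+4 = 10 for Beta, 11 for Alpha — Alpha by 11–10.
Epsilon vs Alpha: Epsilon is ranked higher on 1+6+3+4 = 14 ballots, Alpha on 7. Epsilon wins 14–7.
Every book loses at least once (Zeta loses to Epsilon; Beta loses to Zeta; Epsilon loses to Beta; Alpha loses to Zeta). The majority relation contains the cycle Zeta beats Beta beats Epsilon beats Zeta, so there is no Condorcet winner.

none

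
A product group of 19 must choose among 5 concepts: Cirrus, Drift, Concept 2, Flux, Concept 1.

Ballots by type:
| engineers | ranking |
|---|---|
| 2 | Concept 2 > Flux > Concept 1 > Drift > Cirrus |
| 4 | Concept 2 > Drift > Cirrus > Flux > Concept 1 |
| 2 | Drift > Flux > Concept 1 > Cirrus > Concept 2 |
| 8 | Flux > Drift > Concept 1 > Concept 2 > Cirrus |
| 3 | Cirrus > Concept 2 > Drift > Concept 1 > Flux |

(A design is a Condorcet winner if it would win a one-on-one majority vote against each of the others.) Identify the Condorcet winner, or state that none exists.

Flux

Head-to-head results (19 engineers):
Cirrus vs Drift: 3 to 16, Drift.
Cirrus vs Concept 2: Cirrus preferred on 2+3 = 5 ballots; Concept 2 wins 14–5.
Cirrus vs Flux: 7 to 12, Flux.
Cirrus vs Concept 1: Cirrus preferred on 4+3 = 7 ballots; Concept 1 wins 12–7.
Drift vs Concept 2: 10 to 9, Drift.
Drift vs Flux: Drift is ranked higher on 4+2+3 = 9 ballots, Flux on 10. Flux wins 10–9.
Drift vs Concept 1: Drift is ranked higher on 4+2+8+3 = 17 ballots, Concept 1 on 2. Drift wins 17–2.
Concept 2 vs Flux: 9 to 10, Flux.
Concept 2 vs Concept 1: 9 to 10, Concept 1.
Flux vs Concept 1: Flux is ranked higher on 2+4+2+8 = 16 ballots, Concept 1 on 3. Flux wins 16–3.
Flux defeats every rival head-to-head and is the Condorcet winner.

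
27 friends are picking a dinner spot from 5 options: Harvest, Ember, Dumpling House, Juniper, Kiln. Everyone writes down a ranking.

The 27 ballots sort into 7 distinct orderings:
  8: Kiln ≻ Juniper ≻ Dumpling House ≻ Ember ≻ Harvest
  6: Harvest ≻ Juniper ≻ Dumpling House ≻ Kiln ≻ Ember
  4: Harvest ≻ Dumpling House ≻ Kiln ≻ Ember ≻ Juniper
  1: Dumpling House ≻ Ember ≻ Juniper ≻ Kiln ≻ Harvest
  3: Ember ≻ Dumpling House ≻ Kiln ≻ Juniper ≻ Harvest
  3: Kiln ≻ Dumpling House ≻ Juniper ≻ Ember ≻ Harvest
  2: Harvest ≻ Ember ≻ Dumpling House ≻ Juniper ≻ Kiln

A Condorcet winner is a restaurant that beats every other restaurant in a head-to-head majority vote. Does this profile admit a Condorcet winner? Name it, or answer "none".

none

Head-to-head results (27 friends):
Harvest vs Ember: Harvest is ranked higher on 6+4+2 = 12 ballots, Ember on 15. Ember wins 15–12.
Harvest–Dumpling House: Dumpling House 15–12.
Harvest–Juniper: Juniper 15–12.
Harvest vs Kiln: Harvest is ranked higher on 6+4+2 = 12 ballots, Kiln on 15. Kiln wins 15–12.
Ember vs Dumpling House: Ember is ranked higher on 3+2 = 5 ballots, Dumpling House on 22. Dumpling House wins 22–5.
Ember vs Juniper: Ember is ranked higher on 4+1+3+2 = 10 ballots, Juniper on 17. Juniper wins 17–10.
Ember vs Kiln: 1+3+2 = 6 for Ember, 21 for Kiln — Kiln by 21–6.
Dumpling House–Juniper: Juniper 14–13.
Dumpling House vs Kiln: Dumpling House preferred on 6+4+1+3+2 = 16 ballots; Dumpling House wins 16–11.
Juniper vs Kiln: Kiln wins 18–9.
No restaurant is unbeaten: Harvest loses to Ember; Ember loses to Dumpling House; Dumpling House loses to Juniper; Juniper loses to Kiln; Kiln loses to Dumpling House. In particular Dumpling House → Kiln → Juniper → Dumpling House is a majority cycle — no Condorcet winner exists.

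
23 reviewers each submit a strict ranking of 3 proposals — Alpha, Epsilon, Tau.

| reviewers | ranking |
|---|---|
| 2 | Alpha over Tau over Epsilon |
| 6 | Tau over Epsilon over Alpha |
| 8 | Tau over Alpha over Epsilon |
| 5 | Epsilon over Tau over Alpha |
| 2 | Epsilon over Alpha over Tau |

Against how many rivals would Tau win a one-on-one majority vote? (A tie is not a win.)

Tau against each rival (23 reviewers):
Tau vs Alpha: 19 to 4, Tau.
Tau vs Epsilon: Tau is ranked higher on 2+6+8 = 16 ballots, Epsilon on 7. Tau wins 16–7.
Tau beats Alpha, Epsilon — 2 pairwise wins.

2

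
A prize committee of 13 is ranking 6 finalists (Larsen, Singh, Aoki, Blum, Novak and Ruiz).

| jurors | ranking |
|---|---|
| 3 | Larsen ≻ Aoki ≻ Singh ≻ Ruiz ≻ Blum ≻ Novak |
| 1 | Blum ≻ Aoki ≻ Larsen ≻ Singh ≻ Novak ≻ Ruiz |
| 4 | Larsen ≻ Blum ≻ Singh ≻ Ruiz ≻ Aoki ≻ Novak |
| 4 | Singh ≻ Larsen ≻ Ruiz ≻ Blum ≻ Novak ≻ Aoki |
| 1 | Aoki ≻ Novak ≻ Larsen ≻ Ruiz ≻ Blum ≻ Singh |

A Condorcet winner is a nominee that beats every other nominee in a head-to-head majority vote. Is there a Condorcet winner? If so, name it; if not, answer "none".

Larsen

Head-to-head results (13 jurors):
Larsen vs Singh: Larsen preferred on 3+1+4+1 = 9 ballots; Larsen wins 9–4.
Larsen–Aoki: Larsen 11–2.
Larsen–Blum: Larsen 12–1.
Larsen vs Novak: 12 to 1, Larsen.
Larsen vs Ruiz: Larsen is ranked higher on 3+1+4+4+1 = 13 ballots, Ruiz on 0. Larsen wins 13–0.
Singh vs Aoki: Singh wins 8–5.
Singh vs Blum: Singh, 7–6.
Singh vs Novak: Singh wins 12–1.
Singh–Ruiz: Singh 12–1.
Aoki vs Blum: Blum wins 9–4.
Aoki–Novak: Aoki 9–4.
Aoki vs Ruiz: Ruiz wins 8–5.
Blum vs Novak: 12 to 1, Blum.
Blum vs Ruiz: Blum preferred on 1+4 = 5 ballots; Ruiz wins 8–5.
Novak vs Ruiz: Ruiz wins 11–2.
Larsen wins every pairwise contest, so Larsen is the Condorcet winner.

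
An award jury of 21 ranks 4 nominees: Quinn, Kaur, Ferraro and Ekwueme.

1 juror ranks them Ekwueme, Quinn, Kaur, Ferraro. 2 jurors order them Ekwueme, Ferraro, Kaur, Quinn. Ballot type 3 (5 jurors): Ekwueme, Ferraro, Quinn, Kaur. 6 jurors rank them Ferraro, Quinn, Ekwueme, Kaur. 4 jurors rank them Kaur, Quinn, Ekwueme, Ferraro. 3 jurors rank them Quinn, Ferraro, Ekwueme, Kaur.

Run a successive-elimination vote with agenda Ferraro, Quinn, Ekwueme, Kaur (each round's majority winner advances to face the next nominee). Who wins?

Ekwueme

Round 1: Ferraro vs Quinn — 13–8, Ferraro advances.
Round 2: Ferraro vs Ekwueme — 9–12, Ekwueme advances.
Round 3: Ekwueme vs Kaur — 17–4, Ekwueme advances.
The agenda winner is Ekwueme.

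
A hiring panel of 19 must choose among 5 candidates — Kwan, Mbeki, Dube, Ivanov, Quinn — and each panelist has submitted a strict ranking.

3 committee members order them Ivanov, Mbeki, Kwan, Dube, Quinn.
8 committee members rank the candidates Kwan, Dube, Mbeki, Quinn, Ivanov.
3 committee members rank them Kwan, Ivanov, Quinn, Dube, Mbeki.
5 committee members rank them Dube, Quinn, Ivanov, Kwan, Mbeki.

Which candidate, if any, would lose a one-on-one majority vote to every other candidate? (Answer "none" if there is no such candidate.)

Pairwise majorities:
Kwan vs Mbeki: Kwan, 16–3.
Kwan vs Dube: Kwan wins 14–5.
Kwan vs Ivanov: Kwan wins 11–8.
Kwan vs Quinn: Kwan is ranked higher on 3+8+3 = 14 ballots, Quinn on 5. Kwan wins 14–5.
Mbeki vs Dube: 3 to 16, Dube.
Mbeki–Ivanov: Ivanov 11–8.
Mbeki vs Quinn: Mbeki, 11–8.
Dube vs Ivanov: Dube, 13–6.
Dube vs Quinn: 16 to 3, Dube.
Ivanov–Quinn: Quinn 13–6.
Every candidate wins at least one matchup (Kwan beats Mbeki; Mbeki beats Quinn; Dube beats Mbeki; Ivanov beats Mbeki; Quinn beats Ivanov), so there is no Condorcet loser.

none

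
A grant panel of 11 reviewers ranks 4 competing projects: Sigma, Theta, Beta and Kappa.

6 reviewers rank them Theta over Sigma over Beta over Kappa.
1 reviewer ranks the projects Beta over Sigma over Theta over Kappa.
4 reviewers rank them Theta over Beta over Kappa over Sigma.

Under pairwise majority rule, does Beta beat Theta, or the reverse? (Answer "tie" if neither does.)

Theta

Ballots ranking Beta above Theta: 1.
Ballots ranking Theta above Beta: 11 − 1 = 10.
Theta wins the head-to-head 10–1.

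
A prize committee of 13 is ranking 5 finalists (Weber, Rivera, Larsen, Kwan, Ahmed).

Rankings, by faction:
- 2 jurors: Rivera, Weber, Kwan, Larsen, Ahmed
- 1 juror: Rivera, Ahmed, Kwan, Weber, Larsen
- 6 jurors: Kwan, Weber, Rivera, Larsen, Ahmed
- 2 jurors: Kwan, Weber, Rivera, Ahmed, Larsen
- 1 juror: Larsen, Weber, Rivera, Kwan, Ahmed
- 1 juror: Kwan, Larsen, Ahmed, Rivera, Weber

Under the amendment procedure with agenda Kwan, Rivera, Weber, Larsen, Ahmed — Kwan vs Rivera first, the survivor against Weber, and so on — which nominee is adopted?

Kwan

Round 1: Kwan vs Rivera — 9–4, Kwan advances.
Round 2: Kwan vs Weber — 10–3, Kwan advances.
Round 3: Kwan vs Larsen — 12–1, Kwan advances.
Round 4: Kwan vs Ahmed — 12–1, Kwan advances.
Kwan survives the agenda.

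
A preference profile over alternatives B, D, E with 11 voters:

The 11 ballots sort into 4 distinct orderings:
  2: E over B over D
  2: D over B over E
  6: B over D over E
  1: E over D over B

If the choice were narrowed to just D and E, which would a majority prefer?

D

Ballots ranking D above E: 2 + 6 = 8.
Ballots ranking E above D: 11 − 8 = 3.
D wins the head-to-head 8–3.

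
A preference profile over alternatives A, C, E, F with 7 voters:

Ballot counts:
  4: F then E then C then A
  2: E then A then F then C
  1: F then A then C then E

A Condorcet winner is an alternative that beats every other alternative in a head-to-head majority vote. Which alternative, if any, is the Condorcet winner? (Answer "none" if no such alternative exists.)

F

Pairwise majorities:
A–C: C 4–3.
A vs E: E, 6–1.
A vs F: F wins 5–2.
C vs E: E wins 6–1.
C vs F: F, 7–0.
E vs F: F wins 5–2.
F wins every pairwise contest, so F is the Condorcet winner.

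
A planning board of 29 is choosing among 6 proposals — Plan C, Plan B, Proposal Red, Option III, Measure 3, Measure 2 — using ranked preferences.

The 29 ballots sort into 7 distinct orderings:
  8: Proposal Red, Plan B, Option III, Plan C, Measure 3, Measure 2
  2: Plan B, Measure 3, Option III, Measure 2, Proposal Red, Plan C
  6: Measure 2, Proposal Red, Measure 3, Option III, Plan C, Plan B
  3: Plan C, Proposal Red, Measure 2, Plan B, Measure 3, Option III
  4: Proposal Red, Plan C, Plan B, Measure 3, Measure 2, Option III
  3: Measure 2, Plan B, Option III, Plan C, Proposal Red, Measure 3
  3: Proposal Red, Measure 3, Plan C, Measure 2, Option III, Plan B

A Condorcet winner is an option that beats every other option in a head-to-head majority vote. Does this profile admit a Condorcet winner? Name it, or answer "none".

Proposal Red

Pairwise majorities:
Plan C vs Plan B: Plan C, 16–13.
Plan C vs Proposal Red: Proposal Red, 23–6.
Plan C vs Option III: Option III wins 19–10.
Plan C vs Measure 3: Plan C wins 18–11.
Plan C–Measure 2: Plan C 18–11.
Plan B vs Proposal Red: Proposal Red, 24–5.
Plan B vs Option III: Plan B, 20–9.
Plan B–Measure 3: Plan B 20–9.
Plan B vs Measure 2: Measure 2, 15–14.
Proposal Red vs Option III: Proposal Red wins 24–5.
Proposal Red vs Measure 3: Proposal Red, 27–2.
Proposal Red vs Measure 2: Proposal Red wins 18–11.
Option III vs Measure 3: Measure 3, 18–11.
Option III–Measure 2: Measure 2 19–10.
Measure 3–Measure 2: Measure 3 17–12.
Proposal Red defeats every rival head-to-head and is the Condorcet winner.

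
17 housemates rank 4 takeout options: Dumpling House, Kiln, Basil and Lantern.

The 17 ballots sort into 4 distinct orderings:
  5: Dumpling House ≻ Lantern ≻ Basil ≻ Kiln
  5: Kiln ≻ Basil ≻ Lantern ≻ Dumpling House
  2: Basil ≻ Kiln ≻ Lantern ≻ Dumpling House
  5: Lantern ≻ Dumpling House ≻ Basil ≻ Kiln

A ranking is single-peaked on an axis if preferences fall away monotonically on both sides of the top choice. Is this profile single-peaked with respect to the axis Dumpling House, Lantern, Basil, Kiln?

Axis positions: Dumpling House=1, Lantern=2, Basil=3, Kiln=4.
Cluster 1 (peak Dumpling House at position 1): ranking walks positions 1-2-3-4, expanding outward from the peak — single-peaked.
Cluster 2 (peak Kiln at position 4): ranking walks positions 4-3-2-1, expanding outward from the peak — single-peaked.
Cluster 3 (peak Basil at position 3): ranking walks positions 3-4-2-1, expanding outward from the peak — single-peaked.
Cluster 4 (peak Lantern at position 2): ranking walks positions 2-1-3-4, expanding outward from the peak — single-peaked.
Every ranking is single-peaked on this axis.

yes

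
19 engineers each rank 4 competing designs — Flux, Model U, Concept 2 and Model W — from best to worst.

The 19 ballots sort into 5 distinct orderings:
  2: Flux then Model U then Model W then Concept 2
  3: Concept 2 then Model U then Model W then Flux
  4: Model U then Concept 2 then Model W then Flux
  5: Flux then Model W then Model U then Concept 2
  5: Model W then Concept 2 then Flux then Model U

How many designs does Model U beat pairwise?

1

Model U against each rival (19 engineers):
Model U vs Flux: 7 to 12, Flux.
Model U vs Concept 2: Model U is ranked higher on 2+4+5 = 11 ballots, Concept 2 on 8. Model U wins 11–8.
Model U vs Model W: Model U preferred on 2+3+4 = 9 ballots; Model W wins 10–9.
Model U beats Concept 2; loses to Flux, Model W — 1 pairwise win.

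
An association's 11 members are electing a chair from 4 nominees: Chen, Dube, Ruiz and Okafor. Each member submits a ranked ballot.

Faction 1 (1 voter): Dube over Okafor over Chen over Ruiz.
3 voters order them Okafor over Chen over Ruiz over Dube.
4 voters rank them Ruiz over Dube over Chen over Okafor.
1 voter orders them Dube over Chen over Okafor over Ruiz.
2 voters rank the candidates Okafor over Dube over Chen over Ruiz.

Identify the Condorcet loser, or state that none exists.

none

Pairwise majorities:
Chen vs Dube: Dube wins 8–3.
Chen vs Ruiz: 1+3+1+2 = 7 for Chen, 4 for Ruiz — Chen by 7–4.
Chen vs Okafor: 5 to 6, Okafor.
Dube–Ruiz: Ruiz 7–4.
Dube vs Okafor: 1+4+1 = 6 for Dube, 5 for Okafor — Dube by 6–5.
Ruiz vs Okafor: Okafor, 7–4.
No candidate is winless: Chen beats Ruiz; Dube beats Chen; Ruiz beats Dube; Okafor beats Chen. There is no Condorcet loser.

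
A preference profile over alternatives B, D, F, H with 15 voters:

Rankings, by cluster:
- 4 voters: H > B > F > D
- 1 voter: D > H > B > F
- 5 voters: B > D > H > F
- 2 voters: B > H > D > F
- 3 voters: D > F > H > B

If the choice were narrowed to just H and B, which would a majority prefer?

H

Ballots ranking H above B: 4 + 1 + 3 = 8.
Ballots ranking B above H: 15 − 8 = 7.
H wins the head-to-head 8–7.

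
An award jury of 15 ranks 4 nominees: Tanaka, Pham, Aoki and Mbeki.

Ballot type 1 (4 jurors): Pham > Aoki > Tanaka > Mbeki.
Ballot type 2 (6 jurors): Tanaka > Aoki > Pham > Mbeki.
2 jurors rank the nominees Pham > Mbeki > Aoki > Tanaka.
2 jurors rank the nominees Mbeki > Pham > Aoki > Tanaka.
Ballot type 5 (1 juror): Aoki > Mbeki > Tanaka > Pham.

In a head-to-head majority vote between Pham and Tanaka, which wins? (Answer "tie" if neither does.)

Ballots ranking Pham above Tanaka: 4 + 2 + 2 = 8.
Ballots ranking Tanaka above Pham: 15 − 8 = 7.
Pham wins the head-to-head 8–7.

Pham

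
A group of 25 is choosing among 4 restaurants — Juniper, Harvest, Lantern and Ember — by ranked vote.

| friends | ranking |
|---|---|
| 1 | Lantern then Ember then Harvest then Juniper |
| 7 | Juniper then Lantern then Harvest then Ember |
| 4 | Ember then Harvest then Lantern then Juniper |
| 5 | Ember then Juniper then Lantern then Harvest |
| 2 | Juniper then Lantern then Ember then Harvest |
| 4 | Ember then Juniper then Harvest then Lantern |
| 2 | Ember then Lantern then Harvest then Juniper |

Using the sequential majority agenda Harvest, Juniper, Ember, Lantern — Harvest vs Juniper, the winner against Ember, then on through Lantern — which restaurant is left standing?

Round 1: Harvest vs Juniper — 7–18, Juniper advances.
Round 2: Juniper vs Ember — 9–16, Ember advances.
Round 3: Ember vs Lantern — 15–10, Ember advances.
Ember survives the agenda.

Ember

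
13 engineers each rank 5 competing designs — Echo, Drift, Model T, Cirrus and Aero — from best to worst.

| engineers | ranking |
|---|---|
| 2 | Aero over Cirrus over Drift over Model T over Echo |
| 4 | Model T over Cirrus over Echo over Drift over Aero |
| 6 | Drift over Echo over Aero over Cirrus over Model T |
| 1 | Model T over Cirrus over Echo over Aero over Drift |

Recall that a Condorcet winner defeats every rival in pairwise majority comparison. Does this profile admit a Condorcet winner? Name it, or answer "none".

Check each pair by majority over 13 ballots:
Echo vs Drift: Drift, 8–5.
Echo vs Model T: Model T wins 7–6.
Echo vs Cirrus: Cirrus wins 7–6.
Echo vs Aero: Echo wins 11–2.
Drift vs Model T: Drift wins 8–5.
Drift–Cirrus: Cirrus 7–6.
Drift vs Aero: Drift wins 10–3.
Model T vs Cirrus: Cirrus wins 8–5.
Model T vs Aero: Aero, 8–5.
Cirrus–Aero: Aero 8–5.
Every design loses at least once (Echo loses to Drift; Drift loses to Cirrus; Model T loses to Drift; Cirrus loses to Aero; Aero loses to Echo). The majority relation contains the cycle Echo → Aero → Model T → Echo, so there is no Condorcet winner.

none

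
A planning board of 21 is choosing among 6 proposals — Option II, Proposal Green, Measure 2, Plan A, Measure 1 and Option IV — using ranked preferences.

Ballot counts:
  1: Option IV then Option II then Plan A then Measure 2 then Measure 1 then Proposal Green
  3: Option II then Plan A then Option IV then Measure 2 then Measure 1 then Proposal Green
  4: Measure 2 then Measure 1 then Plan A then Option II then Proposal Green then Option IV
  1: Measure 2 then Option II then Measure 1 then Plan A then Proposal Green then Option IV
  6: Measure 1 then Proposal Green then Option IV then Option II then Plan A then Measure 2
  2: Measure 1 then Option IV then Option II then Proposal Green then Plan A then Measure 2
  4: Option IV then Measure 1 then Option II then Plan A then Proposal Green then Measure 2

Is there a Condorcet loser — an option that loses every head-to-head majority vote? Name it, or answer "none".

Pairwise majorities:
Option II–Proposal Green: Option II 15–6.
Option II vs Measure 2: Option II, 16–5.
Option II vs Plan A: Option II preferred on 1+3+1+6+2+4 = 17 ballots; Option II wins 17–4.
Option II vs Measure 1: Option II preferred on 1+3+1 = 5 ballots; Measure 1 wins 16–5.
Option II vs Option IV: 8 to 13, Option IV.
Proposal Green vs Measure 2: Proposal Green, 12–9.
Proposal Green vs Plan A: 8 to 13, Plan A.
Proposal Green vs Measure 1: Proposal Green preferred on 0 ballots; Measure 1 wins 21–0.
Proposal Green vs Option IV: Proposal Green wins 11–10.
Measure 2 vs Plan A: Measure 2 is ranked higher on 4+1 = 5 ballots, Plan A on 16. Plan A wins 16–5.
Measure 2 vs Measure 1: 9 to 12, Measure 1.
Measure 2 vs Option IV: Option IV, 16–5.
Plan A vs Measure 1: Measure 1 wins 17–4.
Plan A vs Option IV: Plan A is ranked higher on 3+4+1 = 8 ballots, Option IV on 13. Option IV wins 13–8.
Measure 1 vs Option IV: Measure 1 wins 13–8.
Measure 2 loses to every other option — it is the Condorcet loser.

Measure 2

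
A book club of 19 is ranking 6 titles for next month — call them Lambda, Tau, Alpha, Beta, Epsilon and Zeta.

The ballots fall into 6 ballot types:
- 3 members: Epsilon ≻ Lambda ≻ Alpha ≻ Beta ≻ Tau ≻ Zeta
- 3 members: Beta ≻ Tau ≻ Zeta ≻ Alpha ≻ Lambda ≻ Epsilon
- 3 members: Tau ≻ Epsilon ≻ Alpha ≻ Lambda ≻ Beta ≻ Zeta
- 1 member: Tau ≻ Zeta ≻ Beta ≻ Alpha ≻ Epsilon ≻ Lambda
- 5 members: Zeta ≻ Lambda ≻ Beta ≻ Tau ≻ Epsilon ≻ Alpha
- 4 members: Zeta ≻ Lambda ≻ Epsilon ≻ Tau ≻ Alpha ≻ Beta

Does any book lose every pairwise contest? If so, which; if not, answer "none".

Head-to-head results (19 members):
Lambda vs Tau: Lambda preferred on 3+5+4 = 12 ballots; Lambda wins 12–7.
Lambda vs Alpha: 12 to 7, Lambda.
Lambda vs Beta: Lambda preferred on 3+3+5+4 = 15 ballots; Lambda wins 15–4.
Lambda vs Epsilon: 3+5+4 = 12 for Lambda, 7 for Epsilon — Lambda by 12–7.
Lambda vs Zeta: Zeta, 13–6.
Tau vs Alpha: Tau wins 16–3.
Tau vs Beta: Beta wins 11–8.
Tau–Epsilon: Tau 12–7.
Tau vs Zeta: Tau, 10–9.
Alpha vs Beta: 10 to 9, Alpha.
Alpha–Epsilon: Epsilon 15–4.
Alpha vs Zeta: Alpha preferred on 3+3 = 6 ballots; Zeta wins 13–6.
Beta vs Epsilon: Epsilon wins 10–9.
Beta vs Zeta: 9 to 10, Zeta.
Epsilon vs Zeta: Zeta, 13–6.
No book is winless: Lambda beats Tau; Tau beats Alpha; Alpha beats Beta; Beta beats Tau; Epsilon beats Alpha; Zeta beats Lambda. There is no Condorcet loser.

none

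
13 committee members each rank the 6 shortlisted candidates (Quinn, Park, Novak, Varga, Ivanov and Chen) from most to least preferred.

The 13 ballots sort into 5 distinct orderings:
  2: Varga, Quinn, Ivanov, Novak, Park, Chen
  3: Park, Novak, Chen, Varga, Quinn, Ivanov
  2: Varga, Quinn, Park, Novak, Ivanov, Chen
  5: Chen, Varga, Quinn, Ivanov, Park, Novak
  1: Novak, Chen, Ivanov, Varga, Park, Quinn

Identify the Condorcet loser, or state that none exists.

Head-to-head results (13 committee members):
Quinn vs Park: Quinn is ranked higher on 2+2+5 = 9 ballots, Park on 4. Quinn wins 9–4.
Quinn vs Novak: 2+2+5 = 9 for Quinn, 4 for Novak — Quinn by 9–4.
Quinn vs Varga: Varga, 13–0.
Quinn vs Ivanov: Quinn is ranked higher on 2+3+2+5 = 12 ballots, Ivanov on 1. Quinn wins 12–1.
Quinn vs Chen: Quinn is ranked higher on 2+2 = 4 ballots, Chen on 9. Chen wins 9–4.
Park vs Novak: Park, 10–3.
Park–Varga: Varga 10–3.
Park vs Ivanov: Ivanov wins 8–5.
Park vs Chen: 7 to 6, Park.
Novak vs Varga: Novak preferred on 3+1 = 4 ballots; Varga wins 9–4.
Novak vs Ivanov: Ivanov wins 7–6.
Novak vs Chen: Novak preferred on 2+3+2+1 = 8 ballots; Novak wins 8–5.
Varga vs Ivanov: Varga preferred on 2+3+2+5 = 12 ballots; Varga wins 12–1.
Varga vs Chen: Chen, 9–4.
Ivanov vs Chen: 4 to 9, Chen.
No candidate is winless: Quinn beats Park; Park beats Novak; Novak beats Chen; Varga beats Quinn; Ivanov beats Park; Chen beats Quinn. There is no Condorcet loser.

none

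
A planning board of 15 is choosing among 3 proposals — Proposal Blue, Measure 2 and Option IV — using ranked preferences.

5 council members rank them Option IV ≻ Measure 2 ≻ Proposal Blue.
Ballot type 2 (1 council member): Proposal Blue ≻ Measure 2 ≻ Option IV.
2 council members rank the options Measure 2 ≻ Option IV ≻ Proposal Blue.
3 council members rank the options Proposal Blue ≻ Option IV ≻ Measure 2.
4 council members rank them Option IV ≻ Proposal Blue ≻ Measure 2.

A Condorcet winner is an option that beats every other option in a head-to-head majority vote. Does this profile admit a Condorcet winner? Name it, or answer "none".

Pairwise majorities:
Proposal Blue vs Measure 2: Proposal Blue wins 8–7.
Proposal Blue vs Option IV: Proposal Blue is ranked higher on 1+3 = 4 ballots, Option IV on 11. Option IV wins 11–4.
Measure 2 vs Option IV: Measure 2 is ranked higher on 1+2 = 3 ballots, Option IV on 12. Option IV wins 12–3.
Option IV wins every pairwise contest, so Option IV is the Condorcet winner.

Option IV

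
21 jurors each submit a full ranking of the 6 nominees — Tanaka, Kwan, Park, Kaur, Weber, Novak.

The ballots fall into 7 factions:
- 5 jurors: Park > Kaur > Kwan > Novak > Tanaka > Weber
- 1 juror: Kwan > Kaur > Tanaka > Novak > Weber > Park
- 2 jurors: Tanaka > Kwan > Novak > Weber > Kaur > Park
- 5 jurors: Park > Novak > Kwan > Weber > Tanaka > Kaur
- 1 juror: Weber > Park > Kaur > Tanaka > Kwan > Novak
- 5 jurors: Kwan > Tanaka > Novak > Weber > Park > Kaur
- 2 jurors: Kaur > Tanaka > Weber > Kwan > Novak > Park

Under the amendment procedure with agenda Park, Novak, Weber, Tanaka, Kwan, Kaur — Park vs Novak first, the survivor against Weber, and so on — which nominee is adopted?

Kwan

Round 1: Park vs Novak — 11–10, Park advances.
Round 2: Park vs Weber — 10–11, Weber advances.
Round 3: Weber vs Tanaka — 6–15, Tanaka advances.
Round 4: Tanaka vs Kwan — 5–16, Kwan advances.
Round 5: Kwan vs Kaur — 13–8, Kwan advances.
The agenda winner is Kwan.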